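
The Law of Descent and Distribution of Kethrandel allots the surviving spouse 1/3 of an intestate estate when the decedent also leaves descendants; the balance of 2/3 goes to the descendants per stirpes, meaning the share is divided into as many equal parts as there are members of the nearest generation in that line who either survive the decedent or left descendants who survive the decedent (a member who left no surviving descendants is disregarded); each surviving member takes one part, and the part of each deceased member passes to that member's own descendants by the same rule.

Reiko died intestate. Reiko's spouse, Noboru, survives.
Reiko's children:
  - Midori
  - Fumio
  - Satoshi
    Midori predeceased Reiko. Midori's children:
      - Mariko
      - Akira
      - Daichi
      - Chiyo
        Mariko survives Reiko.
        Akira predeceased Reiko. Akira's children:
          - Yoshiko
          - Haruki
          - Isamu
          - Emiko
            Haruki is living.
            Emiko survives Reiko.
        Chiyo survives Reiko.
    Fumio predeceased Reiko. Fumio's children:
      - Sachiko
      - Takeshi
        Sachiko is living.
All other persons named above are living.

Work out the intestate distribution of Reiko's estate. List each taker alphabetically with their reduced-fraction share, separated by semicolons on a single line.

Chiyo 1/18; Daichi 1/18; Emiko 1/72; Haruki 1/72; Isamu 1/72; Mariko 1/18; Noboru 1/3; Sachiko 1/9; Satoshi 2/9; Takeshi 1/9; Yoshiko 1/72

Noboru, as surviving spouse, takes 1/3.
The remaining 2/3 passes to Reiko's descendants per stirpes.
The 2/3 is divided into 3 equal shares of 2/9 among Midori, Fumio, Satoshi.
Midori predeceased; the 2/9 allotted to Midori's branch passes to Midori's issue by representation.
The 2/9 is divided into 4 equal shares of 1/18 among Mariko, Akira, Daichi, Chiyo.
Mariko is living and takes 1/18.
Akira predeceased; the 1/18 allotted to Akira's branch passes to Akira's issue by representation.
The 1/18 is divided into 4 equal shares of 1/72 among Yoshiko, Haruki, Isamu, Emiko.
Yoshiko is living and takes 1/72.
Haruki is living and takes 1/72.
Isamu is living and takes 1/72.
Emiko is living and takes 1/72.
Daichi is living and takes 1/18.
Chiyo is living and takes 1/18.
Fumio predeceased; the 2/9 allotted to Fumio's branch passes to Fumio's issue by representation.
The 2/9 is divided into 2 equal shares of 1/9 among Sachiko, Takeshi.
Sachiko is living and takes 1/9.
Takeshi is living and takes 1/9.
Satoshi is living and takes 2/9.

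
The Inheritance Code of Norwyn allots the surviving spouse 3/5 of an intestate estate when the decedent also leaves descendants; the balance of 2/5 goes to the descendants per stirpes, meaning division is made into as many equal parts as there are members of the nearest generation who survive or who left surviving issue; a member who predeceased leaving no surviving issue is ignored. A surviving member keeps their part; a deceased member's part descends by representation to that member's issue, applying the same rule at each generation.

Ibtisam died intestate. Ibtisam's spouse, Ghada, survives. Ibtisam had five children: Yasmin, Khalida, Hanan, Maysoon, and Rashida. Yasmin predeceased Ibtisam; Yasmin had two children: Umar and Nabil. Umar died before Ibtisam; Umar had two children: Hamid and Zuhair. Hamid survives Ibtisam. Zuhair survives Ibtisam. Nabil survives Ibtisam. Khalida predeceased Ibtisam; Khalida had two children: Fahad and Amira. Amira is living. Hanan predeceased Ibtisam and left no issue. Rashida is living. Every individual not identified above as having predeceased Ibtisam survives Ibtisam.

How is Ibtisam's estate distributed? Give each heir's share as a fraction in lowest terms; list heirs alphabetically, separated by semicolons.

Amira 1/20; Fahad 1/20; Ghada 3/5; Hamid 1/40; Maysoon 1/10; Nabil 1/20; Rashida 1/10; Zuhair 1/40

Ghada, as surviving spouse, takes 3/5.
The remaining 2/5 passes to Ibtisam's descendants per stirpes.
Hanan left no surviving issue, so that branch lapses and is disregarded.
The 2/5 is divided into 4 equal shares of 1/10 among Yasmin, Khalida, Maysoon, Rashida.
Yasmin predeceased; the 1/10 allotted to Yasmin's branch passes to Yasmin's issue by representation.
The 1/10 is divided into 2 equal shares of 1/20 among Umar, Nabil.
Umar predeceased; the 1/20 allotted to Umar's branch passes to Umar's issue by representation.
The 1/20 is divided into 2 equal shares of 1/40 among Hamid, Zuhair.
Hamid is living and takes 1/40.
Zuhair is living and takes 1/40.
Nabil is living and takes 1/20.
Khalida predeceased; the 1/10 allotted to Khalida's branch passes to Khalida's issue by representation.
The 1/10 is divided into 2 equal shares of 1/20 among Fahad, Amira.
Fahad is living and takes 1/20.
Amira is living and takes 1/20.
Maysoon is living and takes 1/10.
Rashida is living and takes 1/10.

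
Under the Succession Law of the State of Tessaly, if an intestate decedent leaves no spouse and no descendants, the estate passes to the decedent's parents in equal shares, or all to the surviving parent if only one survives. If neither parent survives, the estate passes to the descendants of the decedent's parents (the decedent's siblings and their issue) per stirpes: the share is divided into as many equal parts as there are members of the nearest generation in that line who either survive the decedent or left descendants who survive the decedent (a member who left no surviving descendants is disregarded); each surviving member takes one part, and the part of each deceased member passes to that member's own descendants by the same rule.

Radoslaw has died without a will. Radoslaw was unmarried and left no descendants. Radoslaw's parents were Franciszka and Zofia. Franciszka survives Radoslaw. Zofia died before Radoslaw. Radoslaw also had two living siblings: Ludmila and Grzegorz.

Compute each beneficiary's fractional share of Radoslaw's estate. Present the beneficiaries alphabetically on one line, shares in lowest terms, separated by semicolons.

Only one parent, Franciszka, survives, so Franciszka takes the entire estate. The siblings take nothing because a surviving parent has priority.

Franciszka 1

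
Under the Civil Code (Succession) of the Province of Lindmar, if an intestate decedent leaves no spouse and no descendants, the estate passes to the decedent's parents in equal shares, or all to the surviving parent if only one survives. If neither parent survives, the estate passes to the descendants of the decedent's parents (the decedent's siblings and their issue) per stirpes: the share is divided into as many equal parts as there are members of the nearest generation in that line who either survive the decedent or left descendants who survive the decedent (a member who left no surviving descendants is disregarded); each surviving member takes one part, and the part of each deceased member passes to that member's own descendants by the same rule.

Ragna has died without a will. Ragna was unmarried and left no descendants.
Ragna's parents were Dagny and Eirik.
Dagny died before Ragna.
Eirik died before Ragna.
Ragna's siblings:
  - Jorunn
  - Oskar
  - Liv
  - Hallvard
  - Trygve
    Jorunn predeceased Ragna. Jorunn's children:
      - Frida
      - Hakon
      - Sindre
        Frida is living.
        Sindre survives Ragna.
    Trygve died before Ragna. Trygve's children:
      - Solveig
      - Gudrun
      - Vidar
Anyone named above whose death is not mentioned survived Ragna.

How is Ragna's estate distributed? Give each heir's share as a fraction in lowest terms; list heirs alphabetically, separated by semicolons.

Frida 1/15; Gudrun 1/15; Hakon 1/15; Hallvard 1/5; Liv 1/5; Oskar 1/5; Sindre 1/15; Solveig 1/15; Vidar 1/15

Neither parent survives and there are no descendants, so the estate passes to Ragna's siblings and their issue per stirpes.
The estate is divided into 5 equal shares of 1/5 among Jorunn, Oskar, Liv, Hallvard, Trygve.
Jorunn predeceased; the 1/5 allotted to Jorunn's branch passes to Jorunn's issue by representation.
The 1/5 is divided into 3 equal shares of 1/15 among Frida, Hakon, Sindre.
Frida is living and takes 1/15.
Hakon is living and takes 1/15.
Sindre is living and takes 1/15.
Oskar is living and takes 1/5.
Liv is living and takes 1/5.
Hallvard is living and takes 1/5.
Trygve predeceased; the 1/5 allotted to Trygve's branch passes to Trygve's issue by representation.
The 1/5 is divided into 3 equal shares of 1/15 among Solveig, Gudrun, Vidar.
Solveig is living and takes 1/15.
Gudrun is living and takes 1/15.
Vidar is living and takes 1/15.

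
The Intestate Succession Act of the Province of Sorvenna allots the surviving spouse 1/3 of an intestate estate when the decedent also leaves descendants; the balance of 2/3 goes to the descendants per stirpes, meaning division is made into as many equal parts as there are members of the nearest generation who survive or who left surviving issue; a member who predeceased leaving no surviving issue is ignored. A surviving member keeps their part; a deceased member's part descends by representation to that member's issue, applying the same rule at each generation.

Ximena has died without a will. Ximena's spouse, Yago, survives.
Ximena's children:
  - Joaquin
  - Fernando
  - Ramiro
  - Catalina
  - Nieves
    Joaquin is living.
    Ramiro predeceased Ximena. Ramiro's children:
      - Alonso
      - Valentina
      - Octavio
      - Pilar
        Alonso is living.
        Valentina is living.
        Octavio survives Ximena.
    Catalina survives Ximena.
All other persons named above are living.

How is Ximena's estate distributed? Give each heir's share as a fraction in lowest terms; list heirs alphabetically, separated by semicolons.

Yago, as surviving spouse, takes 1/3.
The remaining 2/3 passes to Ximena's descendants per stirpes.
The 2/3 is divided into 5 equal shares of 2/15 among Joaquin, Fernando, Ramiro, Catalina, Nieves.
Joaquin is living and takes 2/15.
Fernando is living and takes 2/15.
Ramiro predeceased; the 2/15 allotted to Ramiro's branch passes to Ramiro's issue by representation.
The 2/15 is divided into 4 equal shares of 1/30 among Alonso, Valentina, Octavio, Pilar.
Alonso is living and takes 1/30.
Valentina is living and takes 1/30.
Octavio is living and takes 1/30.
Pilar is living and takes 1/30.
Catalina is living and takes 2/15.
Nieves is living and takes 2/15.

Alonso 1/30; Catalina 2/15; Fernando 2/15; Joaquin 2/15; Nieves 2/15; Octavio 1/30; Pilar 1/30; Valentina 1/30; Yago 1/3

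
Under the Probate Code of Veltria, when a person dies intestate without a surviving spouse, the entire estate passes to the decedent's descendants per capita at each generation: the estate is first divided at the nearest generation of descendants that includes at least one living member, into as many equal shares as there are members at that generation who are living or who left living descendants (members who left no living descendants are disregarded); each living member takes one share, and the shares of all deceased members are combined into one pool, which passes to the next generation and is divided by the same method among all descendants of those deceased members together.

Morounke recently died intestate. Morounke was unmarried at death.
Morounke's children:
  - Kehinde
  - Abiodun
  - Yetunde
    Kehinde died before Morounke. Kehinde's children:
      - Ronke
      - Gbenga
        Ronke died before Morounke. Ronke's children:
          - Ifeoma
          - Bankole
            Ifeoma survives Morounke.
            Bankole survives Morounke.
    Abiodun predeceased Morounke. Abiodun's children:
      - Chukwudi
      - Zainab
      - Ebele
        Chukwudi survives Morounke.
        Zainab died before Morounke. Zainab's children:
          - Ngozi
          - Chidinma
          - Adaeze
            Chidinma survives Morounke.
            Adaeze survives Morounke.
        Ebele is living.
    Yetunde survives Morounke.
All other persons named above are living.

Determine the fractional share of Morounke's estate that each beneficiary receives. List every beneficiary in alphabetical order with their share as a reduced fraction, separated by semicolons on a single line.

There is no surviving spouse, so the entire estate passes to Morounke's descendants per capita at each generation.
At generation 1 (Kehinde, Abiodun, Yetunde) there are 3 shares of (1)/3 = 1/3 each.
Living: Yetunde — each takes 1/3.
Deceased: Kehinde and Abiodun. Their combined 2/3 is pooled and carried to generation 2.
At generation 2 (Ronke, Gbenga, Chukwudi, Zainab, Ebele) there are 5 shares of (2/3)/5 = 2/15 each.
Living: Gbenga, Chukwudi, and Ebele — each takes 2/15.
Deceased: Ronke and Zainab. Their combined 4/15 is pooled and carried to generation 3.
At generation 3 (Ifeoma, Bankole, Ngozi, Chidinma, Adaeze) there are 5 shares of (4/15)/5 = 4/75 each.
Living: Ifeoma, Bankole, Ngozi, Chidinma, and Adaeze — each takes 4/75.

Adaeze 4/75; Bankole 4/75; Chidinma 4/75; Chukwudi 2/15; Ebele 2/15; Gbenga 2/15; Ifeoma 4/75; Ngozi 4/75; Yetunde 1/3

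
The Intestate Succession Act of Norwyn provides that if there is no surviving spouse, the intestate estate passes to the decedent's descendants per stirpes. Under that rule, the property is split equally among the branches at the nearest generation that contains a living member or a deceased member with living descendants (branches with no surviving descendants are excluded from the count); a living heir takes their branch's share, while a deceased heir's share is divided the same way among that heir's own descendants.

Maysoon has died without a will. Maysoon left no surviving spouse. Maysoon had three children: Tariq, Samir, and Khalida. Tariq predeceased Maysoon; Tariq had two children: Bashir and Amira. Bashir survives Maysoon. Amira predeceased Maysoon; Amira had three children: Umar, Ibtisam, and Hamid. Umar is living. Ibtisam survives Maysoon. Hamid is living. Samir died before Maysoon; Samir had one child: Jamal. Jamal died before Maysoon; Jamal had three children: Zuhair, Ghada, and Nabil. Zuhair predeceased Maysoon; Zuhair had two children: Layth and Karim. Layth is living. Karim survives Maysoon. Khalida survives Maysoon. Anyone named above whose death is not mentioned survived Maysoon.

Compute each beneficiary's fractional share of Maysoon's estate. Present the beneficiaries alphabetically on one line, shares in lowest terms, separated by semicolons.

There is no surviving spouse, so the entire estate passes to Maysoon's descendants per stirpes.
The estate is divided into 3 equal shares of 1/3 among Tariq, Samir, Khalida.
Tariq predeceased; the 1/3 allotted to Tariq's branch passes to Tariq's issue by representation.
The 1/3 is divided into 2 equal shares of 1/6 among Bashir, Amira.
Bashir is living and takes 1/6.
Amira predeceased; the 1/6 allotted to Amira's branch passes to Amira's issue by representation.
The 1/6 is divided into 3 equal shares of 1/18 among Umar, Ibtisam, Hamid.
Umar is living and takes 1/18.
Ibtisam is living and takes 1/18.
Hamid is living and takes 1/18.
Samir predeceased; the 1/3 allotted to Samir's branch passes to Samir's issue by representation.
Jamal's line is the sole branch at this level, so the full 1/3 passes to Jamal's issue by representation.
The 1/3 is divided into 3 equal shares of 1/9 among Zuhair, Ghada, Nabil.
Zuhair predeceased; the 1/9 allotted to Zuhair's branch passes to Zuhair's issue by representation.
The 1/9 is divided into 2 equal shares of 1/18 among Layth, Karim.
Layth is living and takes 1/18.
Karim is living and takes 1/18.
Ghada is living and takes 1/9.
Nabil is living and takes 1/9.
Khalida is living and takes 1/3.

Bashir 1/6; Ghada 1/9; Hamid 1/18; Ibtisam 1/18; Karim 1/18; Khalida 1/3; Layth 1/18; Nabil 1/9; Umar 1/18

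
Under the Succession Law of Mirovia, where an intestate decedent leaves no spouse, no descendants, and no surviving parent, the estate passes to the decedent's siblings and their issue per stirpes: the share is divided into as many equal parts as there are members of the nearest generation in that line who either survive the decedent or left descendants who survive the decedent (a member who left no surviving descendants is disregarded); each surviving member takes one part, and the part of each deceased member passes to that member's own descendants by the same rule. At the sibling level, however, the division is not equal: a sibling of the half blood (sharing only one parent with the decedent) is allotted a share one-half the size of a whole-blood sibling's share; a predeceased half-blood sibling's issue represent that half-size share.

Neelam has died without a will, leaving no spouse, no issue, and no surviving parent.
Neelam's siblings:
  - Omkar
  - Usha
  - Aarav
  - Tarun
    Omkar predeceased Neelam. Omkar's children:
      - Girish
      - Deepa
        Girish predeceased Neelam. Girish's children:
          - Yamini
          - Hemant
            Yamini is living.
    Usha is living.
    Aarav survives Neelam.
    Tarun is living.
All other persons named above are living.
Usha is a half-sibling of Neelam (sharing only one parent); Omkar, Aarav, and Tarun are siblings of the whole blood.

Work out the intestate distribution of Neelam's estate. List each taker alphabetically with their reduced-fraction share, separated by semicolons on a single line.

Aarav 2/7; Deepa 1/7; Hemant 1/14; Tarun 2/7; Usha 1/7; Yamini 1/14

No spouse, descendants, or parent survives, so the estate passes to Neelam's siblings per stirpes.
Half-blood siblings count for one-half the weight of whole-blood siblings at the initial division.
Dividing 1 in proportion to weights (total weight 7/2): Omkar (weight 1) → 2/7; Usha (weight 1/2) → 1/7; Aarav (weight 1) → 2/7; Tarun (weight 1) → 2/7.
Omkar predeceased; the 2/7 allotted to Omkar's branch passes to Omkar's issue by representation.
The 2/7 is divided into 2 equal shares of 1/7 among Girish, Deepa.
Girish predeceased; the 1/7 allotted to Girish's branch passes to Girish's issue by representation.
The 1/7 is divided into 2 equal shares of 1/14 among Yamini, Hemant.
Yamini is living and takes 1/14.
Hemant is living and takes 1/14.
Deepa is living and takes 1/7.
Usha is living and takes 1/7.
Aarav is living and takes 2/7.
Tarun is living and takes 2/7.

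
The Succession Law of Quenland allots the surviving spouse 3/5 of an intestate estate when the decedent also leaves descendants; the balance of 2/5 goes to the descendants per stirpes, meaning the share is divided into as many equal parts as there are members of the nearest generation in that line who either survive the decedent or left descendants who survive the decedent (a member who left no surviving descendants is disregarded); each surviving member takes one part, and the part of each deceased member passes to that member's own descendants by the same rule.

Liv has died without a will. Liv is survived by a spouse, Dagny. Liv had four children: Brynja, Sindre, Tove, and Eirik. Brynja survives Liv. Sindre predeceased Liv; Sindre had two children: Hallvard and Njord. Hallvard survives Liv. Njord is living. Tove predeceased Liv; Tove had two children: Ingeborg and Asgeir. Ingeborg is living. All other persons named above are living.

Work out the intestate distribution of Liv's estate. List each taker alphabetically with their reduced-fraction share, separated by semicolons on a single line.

Asgeir 1/20; Brynja 1/10; Dagny 3/5; Eirik 1/10; Hallvard 1/20; Ingeborg 1/20; Njord 1/20

Dagny, as surviving spouse, takes 3/5.
The remaining 2/5 passes to Liv's descendants per stirpes.
The 2/5 is divided into 4 equal shares of 1/10 among Brynja, Sindre, Tove, Eirik.
Brynja is living and takes 1/10.
Sindre predeceased; the 1/10 allotted to Sindre's branch passes to Sindre's issue by representation.
The 1/10 is divided into 2 equal shares of 1/20 among Hallvard, Njord.
Hallvard is living and takes 1/20.
Njord is living and takes 1/20.
Tove predeceased; the 1/10 allotted to Tove's branch passes to Tove's issue by representation.
The 1/10 is divided into 2 equal shares of 1/20 among Ingeborg, Asgeir.
Ingeborg is living and takes 1/20.
Asgeir is living and takes 1/20.
Eirik is living and takes 1/10.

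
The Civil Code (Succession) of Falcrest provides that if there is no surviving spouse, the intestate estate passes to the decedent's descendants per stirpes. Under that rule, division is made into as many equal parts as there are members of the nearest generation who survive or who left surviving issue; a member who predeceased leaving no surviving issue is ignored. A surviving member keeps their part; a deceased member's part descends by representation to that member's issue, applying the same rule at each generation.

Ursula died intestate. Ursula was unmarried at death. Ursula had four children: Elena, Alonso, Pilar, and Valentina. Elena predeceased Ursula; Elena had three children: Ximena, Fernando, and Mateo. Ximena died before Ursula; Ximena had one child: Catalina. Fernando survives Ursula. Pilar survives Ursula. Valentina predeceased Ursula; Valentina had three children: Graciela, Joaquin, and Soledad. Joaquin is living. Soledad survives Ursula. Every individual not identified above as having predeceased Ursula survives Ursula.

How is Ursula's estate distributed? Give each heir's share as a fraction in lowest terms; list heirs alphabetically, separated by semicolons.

Alonso 1/4; Catalina 1/12; Fernando 1/12; Graciela 1/12; Joaquin 1/12; Mateo 1/12; Pilar 1/4; Soledad 1/12

There is no surviving spouse, so the entire estate passes to Ursula's descendants per stirpes.
The estate is divided into 4 equal shares of 1/4 among Elena, Alonso, Pilar, Valentina.
Elena predeceased; the 1/4 allotted to Elena's branch passes to Elena's issue by representation.
The 1/4 is divided into 3 equal shares of 1/12 among Ximena, Fernando, Mateo.
Ximena predeceased; the 1/12 allotted to Ximena's branch passes to Ximena's issue by representation.
Catalina is the sole taker at this level and receives the full 1/12.
Fernando is living and takes 1/12.
Mateo is living and takes 1/12.
Alonso is living and takes 1/4.
Pilar is living and takes 1/4.
Valentina predeceased; the 1/4 allotted to Valentina's branch passes to Valentina's issue by representation.
The 1/4 is divided into 3 equal shares of 1/12 among Graciela, Joaquin, Soledad.
Graciela is living and takes 1/12.
Joaquin is living and takes 1/12.
Soledad is living and takes 1/12.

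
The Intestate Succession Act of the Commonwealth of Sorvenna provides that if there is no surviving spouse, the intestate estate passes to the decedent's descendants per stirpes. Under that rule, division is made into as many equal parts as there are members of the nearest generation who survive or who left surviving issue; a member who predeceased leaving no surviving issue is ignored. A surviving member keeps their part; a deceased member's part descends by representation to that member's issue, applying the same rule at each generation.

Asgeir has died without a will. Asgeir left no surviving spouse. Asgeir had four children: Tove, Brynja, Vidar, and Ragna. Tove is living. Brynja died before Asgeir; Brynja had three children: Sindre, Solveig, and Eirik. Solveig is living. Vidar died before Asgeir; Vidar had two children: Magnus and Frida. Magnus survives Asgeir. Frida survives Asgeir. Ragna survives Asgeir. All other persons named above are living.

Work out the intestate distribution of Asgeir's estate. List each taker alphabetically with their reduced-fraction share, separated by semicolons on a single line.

There is no surviving spouse, so the entire estate passes to Asgeir's descendants per stirpes.
The estate is divided into 4 equal shares of 1/4 among Tove, Brynja, Vidar, Ragna.
Tove is living and takes 1/4.
Brynja predeceased; the 1/4 allotted to Brynja's branch passes to Brynja's issue by representation.
The 1/4 is divided into 3 equal shares of 1/12 among Sindre, Solveig, Eirik.
Sindre is living and takes 1/12.
Solveig is living and takes 1/12.
Eirik is living and takes 1/12.
Vidar predeceased; the 1/4 allotted to Vidar's branch passes to Vidar's issue by representation.
The 1/4 is divided into 2 equal shares of 1/8 among Magnus, Frida.
Magnus is living and takes 1/8.
Frida is living and takes 1/8.
Ragna is living and takes 1/4.

Eirik 1/12; Frida 1/8; Magnus 1/8; Ragna 1/4; Sindre 1/12; Solveig 1/12; Tove 1/4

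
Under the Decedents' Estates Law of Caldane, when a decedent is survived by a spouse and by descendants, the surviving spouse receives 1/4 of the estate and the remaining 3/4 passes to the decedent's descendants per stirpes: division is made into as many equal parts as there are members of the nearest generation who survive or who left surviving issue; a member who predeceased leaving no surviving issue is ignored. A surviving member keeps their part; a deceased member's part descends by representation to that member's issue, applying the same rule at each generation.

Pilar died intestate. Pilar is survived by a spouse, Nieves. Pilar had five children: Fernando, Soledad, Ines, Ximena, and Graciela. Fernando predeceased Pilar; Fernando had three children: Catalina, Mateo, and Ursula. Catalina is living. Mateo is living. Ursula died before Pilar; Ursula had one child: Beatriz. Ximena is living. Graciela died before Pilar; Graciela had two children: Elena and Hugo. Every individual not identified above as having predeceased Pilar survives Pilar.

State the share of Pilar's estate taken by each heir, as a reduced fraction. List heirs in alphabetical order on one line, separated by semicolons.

Nieves, as surviving spouse, takes 1/4.
The remaining 3/4 passes to Pilar's descendants per stirpes.
The 3/4 is divided into 5 equal shares of 3/20 among Fernando, Soledad, Ines, Ximena, Graciela.
Fernando predeceased; the 3/20 allotted to Fernando's branch passes to Fernando's issue by representation.
The 3/20 is divided into 3 equal shares of 1/20 among Catalina, Mateo, Ursula.
Catalina is living and takes 1/20.
Mateo is living and takes 1/20.
Ursula predeceased; the 1/20 allotted to Ursula's branch passes to Ursula's issue by representation.
Beatriz is the sole taker at this level and receives the full 1/20.
Soledad is living and takes 3/20.
Ines is living and takes 3/20.
Ximena is living and takes 3/20.
Graciela predeceased; the 3/20 allotted to Graciela's branch passes to Graciela's issue by representation.
The 3/20 is divided into 2 equal shares of 3/40 among Elena, Hugo.
Elena is living and takes 3/40.
Hugo is living and takes 3/40.

Beatriz 1/20; Catalina 1/20; Elena 3/40; Hugo 3/40; Ines 3/20; Mateo 1/20; Nieves 1/4; Soledad 3/20; Ximena 3/20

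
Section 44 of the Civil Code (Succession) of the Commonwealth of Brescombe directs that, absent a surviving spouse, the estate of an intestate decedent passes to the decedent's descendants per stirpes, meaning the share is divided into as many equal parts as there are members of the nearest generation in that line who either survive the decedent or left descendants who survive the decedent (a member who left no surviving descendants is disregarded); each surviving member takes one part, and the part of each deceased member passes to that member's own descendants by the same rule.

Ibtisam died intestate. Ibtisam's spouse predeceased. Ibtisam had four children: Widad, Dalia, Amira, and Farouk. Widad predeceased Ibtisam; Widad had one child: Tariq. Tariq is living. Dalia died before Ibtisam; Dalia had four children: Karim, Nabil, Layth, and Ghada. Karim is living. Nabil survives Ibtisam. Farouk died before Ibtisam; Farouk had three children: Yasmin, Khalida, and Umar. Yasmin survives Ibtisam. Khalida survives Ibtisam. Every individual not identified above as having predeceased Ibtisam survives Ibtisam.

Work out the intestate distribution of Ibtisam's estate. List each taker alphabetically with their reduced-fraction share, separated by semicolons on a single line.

Amira 1/4; Ghada 1/16; Karim 1/16; Khalida 1/12; Layth 1/16; Nabil 1/16; Tariq 1/4; Umar 1/12; Yasmin 1/12

There is no surviving spouse, so the entire estate passes to Ibtisam's descendants per stirpes.
The estate is divided into 4 equal shares of 1/4 among Widad, Dalia, Amira, Farouk.
Widad predeceased; the 1/4 allotted to Widad's branch passes to Widad's issue by representation.
Tariq is the sole taker at this level and receives the full 1/4.
Dalia predeceased; the 1/4 allotted to Dalia's branch passes to Dalia's issue by representation.
The 1/4 is divided into 4 equal shares of 1/16 among Karim, Nabil, Layth, Ghada.
Karim is living and takes 1/16.
Nabil is living and takes 1/16.
Layth is living and takes 1/16.
Ghada is living and takes 1/16.
Amira is living and takes 1/4.
Farouk predeceased; the 1/4 allotted to Farouk's branch passes to Farouk's issue by representation.
The 1/4 is divided into 3 equal shares of 1/12 among Yasmin, Khalida, Umar.
Yasmin is living and takes 1/12.
Khalida is living and takes 1/12.
Umar is living and takes 1/12.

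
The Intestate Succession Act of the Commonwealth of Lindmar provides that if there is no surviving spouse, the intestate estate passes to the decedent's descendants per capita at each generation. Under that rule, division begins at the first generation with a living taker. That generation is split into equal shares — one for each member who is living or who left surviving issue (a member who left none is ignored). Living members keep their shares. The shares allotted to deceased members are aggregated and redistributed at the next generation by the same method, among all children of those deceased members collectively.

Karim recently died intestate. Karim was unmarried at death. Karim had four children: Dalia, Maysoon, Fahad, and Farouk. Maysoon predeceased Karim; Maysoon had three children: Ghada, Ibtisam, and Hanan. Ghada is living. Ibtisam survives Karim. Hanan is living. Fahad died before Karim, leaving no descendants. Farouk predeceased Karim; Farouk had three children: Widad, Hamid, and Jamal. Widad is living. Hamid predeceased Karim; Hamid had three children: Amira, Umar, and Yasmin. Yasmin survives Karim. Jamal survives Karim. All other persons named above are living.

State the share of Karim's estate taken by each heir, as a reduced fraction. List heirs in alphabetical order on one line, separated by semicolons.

Amira 1/27; Dalia 1/3; Ghada 1/9; Hanan 1/9; Ibtisam 1/9; Jamal 1/9; Umar 1/27; Widad 1/9; Yasmin 1/27

There is no surviving spouse, so the entire estate passes to Karim's descendants per capita at each generation.
At generation 1 (Dalia, Maysoon, Farouk) there are 3 shares of (1)/3 = 1/3 each.
Living: Dalia — each takes 1/3.
Deceased: Maysoon and Farouk. Their combined 2/3 is pooled and carried to generation 2.
At generation 2 (Ghada, Ibtisam, Hanan, Widad, Hamid, Jamal) there are 6 shares of (2/3)/6 = 1/9 each.
Living: Ghada, Ibtisam, Hanan, Widad, and Jamal — each takes 1/9.
Deceased: Hamid. That 1/9 share is carried to generation 3.
At generation 3 (Amira, Umar, Yasmin) there are 3 shares of (1/9)/3 = 1/27 each.
Living: Amira, Umar, and Yasmin — each takes 1/27.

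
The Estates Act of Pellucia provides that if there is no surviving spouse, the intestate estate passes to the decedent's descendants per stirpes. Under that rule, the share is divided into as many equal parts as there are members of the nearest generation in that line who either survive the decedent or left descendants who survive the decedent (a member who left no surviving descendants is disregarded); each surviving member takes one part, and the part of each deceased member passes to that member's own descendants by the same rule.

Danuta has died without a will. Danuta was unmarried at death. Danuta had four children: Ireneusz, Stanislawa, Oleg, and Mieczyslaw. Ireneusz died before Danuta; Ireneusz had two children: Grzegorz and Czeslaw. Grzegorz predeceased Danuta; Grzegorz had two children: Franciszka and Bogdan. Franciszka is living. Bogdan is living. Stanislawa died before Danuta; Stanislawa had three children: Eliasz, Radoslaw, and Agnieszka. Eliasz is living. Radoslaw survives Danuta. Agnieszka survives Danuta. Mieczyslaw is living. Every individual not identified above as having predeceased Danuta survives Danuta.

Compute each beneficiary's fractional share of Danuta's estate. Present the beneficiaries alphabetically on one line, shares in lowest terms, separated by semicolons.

There is no surviving spouse, so the entire estate passes to Danuta's descendants per stirpes.
The estate is divided into 4 equal shares of 1/4 among Ireneusz, Stanislawa, Oleg, Mieczyslaw.
Ireneusz predeceased; the 1/4 allotted to Ireneusz's branch passes to Ireneusz's issue by representation.
The 1/4 is divided into 2 equal shares of 1/8 among Grzegorz, Czeslaw.
Grzegorz predeceased; the 1/8 allotted to Grzegorz's branch passes to Grzegorz's issue by representation.
The 1/8 is divided into 2 equal shares of 1/16 among Franciszka, Bogdan.
Franciszka is living and takes 1/16.
Bogdan is living and takes 1/16.
Czeslaw is living and takes 1/8.
Stanislawa predeceased; the 1/4 allotted to Stanislawa's branch passes to Stanislawa's issue by representation.
The 1/4 is divided into 3 equal shares of 1/12 among Eliasz, Radoslaw, Agnieszka.
Eliasz is living and takes 1/12.
Radoslaw is living and takes 1/12.
Agnieszka is living and takes 1/12.
Oleg is living and takes 1/4.
Mieczyslaw is living and takes 1/4.

Agnieszka 1/12; Bogdan 1/16; Czeslaw 1/8; Eliasz 1/12; Franciszka 1/16; Mieczyslaw 1/4; Oleg 1/4; Radoslaw 1/12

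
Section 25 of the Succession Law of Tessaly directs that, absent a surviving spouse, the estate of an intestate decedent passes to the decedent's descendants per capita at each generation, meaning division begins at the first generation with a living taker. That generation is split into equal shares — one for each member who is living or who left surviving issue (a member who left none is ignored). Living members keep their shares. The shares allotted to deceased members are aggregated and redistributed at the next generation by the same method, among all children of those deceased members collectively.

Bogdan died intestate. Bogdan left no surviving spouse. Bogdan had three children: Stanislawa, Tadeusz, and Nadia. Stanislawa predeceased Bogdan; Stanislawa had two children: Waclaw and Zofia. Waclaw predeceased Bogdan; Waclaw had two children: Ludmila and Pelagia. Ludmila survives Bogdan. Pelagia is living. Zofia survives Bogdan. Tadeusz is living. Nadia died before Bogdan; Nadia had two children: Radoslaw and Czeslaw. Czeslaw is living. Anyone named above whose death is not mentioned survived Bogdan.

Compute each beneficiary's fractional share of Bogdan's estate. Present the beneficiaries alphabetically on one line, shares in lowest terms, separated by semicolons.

There is no surviving spouse, so the entire estate passes to Bogdan's descendants per capita at each generation.
At generation 1 (Stanislawa, Tadeusz, Nadia) there are 3 shares of (1)/3 = 1/3 each.
Living: Tadeusz — each takes 1/3.
Deceased: Stanislawa and Nadia. Their combined 2/3 is pooled and carried to generation 2.
At generation 2 (Waclaw, Zofia, Radoslaw, Czeslaw) there are 4 shares of (2/3)/4 = 1/6 each.
Living: Zofia, Radoslaw, and Czeslaw — each takes 1/6.
Deceased: Waclaw. That 1/6 share is carried to generation 3.
At generation 3 (Ludmila, Pelagia) there are 2 shares of (1/6)/2 = 1/12 each.
Living: Ludmila and Pelagia — each takes 1/12.

Czeslaw 1/6; Ludmila 1/12; Pelagia 1/12; Radoslaw 1/6; Tadeusz 1/3; Zofia 1/6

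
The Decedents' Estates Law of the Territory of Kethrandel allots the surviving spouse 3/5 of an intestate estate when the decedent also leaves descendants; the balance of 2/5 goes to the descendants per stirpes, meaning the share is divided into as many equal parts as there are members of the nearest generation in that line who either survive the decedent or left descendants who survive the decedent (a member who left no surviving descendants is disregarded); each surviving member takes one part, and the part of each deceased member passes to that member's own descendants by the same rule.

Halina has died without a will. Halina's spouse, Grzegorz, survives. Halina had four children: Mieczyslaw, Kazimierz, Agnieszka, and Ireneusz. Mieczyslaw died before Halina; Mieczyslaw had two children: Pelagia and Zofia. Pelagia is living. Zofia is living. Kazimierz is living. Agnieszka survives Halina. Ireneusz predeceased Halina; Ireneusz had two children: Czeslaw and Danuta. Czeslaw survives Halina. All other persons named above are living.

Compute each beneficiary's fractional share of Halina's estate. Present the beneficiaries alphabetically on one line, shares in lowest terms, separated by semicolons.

Grzegorz, as surviving spouse, takes 3/5.
The remaining 2/5 passes to Halina's descendants per stirpes.
The 2/5 is divided into 4 equal shares of 1/10 among Mieczyslaw, Kazimierz, Agnieszka, Ireneusz.
Mieczyslaw predeceased; the 1/10 allotted to Mieczyslaw's branch passes to Mieczyslaw's issue by representation.
The 1/10 is divided into 2 equal shares of 1/20 among Pelagia, Zofia.
Pelagia is living and takes 1/20.
Zofia is living and takes 1/20.
Kazimierz is living and takes 1/10.
Agnieszka is living and takes 1/10.
Ireneusz predeceased; the 1/10 allotted to Ireneusz's branch passes to Ireneusz's issue by representation.
The 1/10 is divided into 2 equal shares of 1/20 among Czeslaw, Danuta.
Czeslaw is living and takes 1/20.
Danuta is living and takes 1/20.

Agnieszka 1/10; Czeslaw 1/20; Danuta 1/20; Grzegorz 3/5; Kazimierz 1/10; Pelagia 1/20; Zofia 1/20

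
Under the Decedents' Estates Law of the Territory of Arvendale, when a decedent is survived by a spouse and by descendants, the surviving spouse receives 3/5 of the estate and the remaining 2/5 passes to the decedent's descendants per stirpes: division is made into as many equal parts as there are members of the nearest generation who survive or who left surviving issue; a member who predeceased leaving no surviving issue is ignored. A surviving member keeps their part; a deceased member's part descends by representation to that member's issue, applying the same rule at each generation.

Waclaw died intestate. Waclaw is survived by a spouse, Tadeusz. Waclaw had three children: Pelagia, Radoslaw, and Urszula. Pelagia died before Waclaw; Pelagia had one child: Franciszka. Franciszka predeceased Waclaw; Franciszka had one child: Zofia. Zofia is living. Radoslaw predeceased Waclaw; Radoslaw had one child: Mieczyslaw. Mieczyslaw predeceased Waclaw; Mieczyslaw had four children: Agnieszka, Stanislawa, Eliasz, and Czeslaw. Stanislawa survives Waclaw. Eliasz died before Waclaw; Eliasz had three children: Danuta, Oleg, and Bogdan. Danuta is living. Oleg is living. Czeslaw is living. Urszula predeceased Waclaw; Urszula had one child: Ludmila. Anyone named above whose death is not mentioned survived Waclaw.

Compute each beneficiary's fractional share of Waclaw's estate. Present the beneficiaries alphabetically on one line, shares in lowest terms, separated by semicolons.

Agnieszka 1/30; Bogdan 1/90; Czeslaw 1/30; Danuta 1/90; Ludmila 2/15; Oleg 1/90; Stanislawa 1/30; Tadeusz 3/5; Zofia 2/15

Tadeusz, as surviving spouse, takes 3/5.
The remaining 2/5 passes to Waclaw's descendants per stirpes.
The 2/5 is divided into 3 equal shares of 2/15 among Pelagia, Radoslaw, Urszula.
Pelagia predeceased; the 2/15 allotted to Pelagia's branch passes to Pelagia's issue by representation.
Franciszka's line is the sole branch at this level, so the full 2/15 passes to Franciszka's issue by representation.
Zofia is the sole taker at this level and receives the full 2/15.
Radoslaw predeceased; the 2/15 allotted to Radoslaw's branch passes to Radoslaw's issue by representation.
Mieczyslaw's line is the sole branch at this level, so the full 2/15 passes to Mieczyslaw's issue by representation.
The 2/15 is divided into 4 equal shares of 1/30 among Agnieszka, Stanislawa, Eliasz, Czeslaw.
Agnieszka is living and takes 1/30.
Stanislawa is living and takes 1/30.
Eliasz predeceased; the 1/30 allotted to Eliasz's branch passes to Eliasz's issue by representation.
The 1/30 is divided into 3 equal shares of 1/90 among Danuta, Oleg, Bogdan.
Danuta is living and takes 1/90.
Oleg is living and takes 1/90.
Bogdan is living and takes 1/90.
Czeslaw is living and takes 1/30.
Urszula predeceased; the 2/15 allotted to Urszula's branch passes to Urszula's issue by representation.
Ludmila is the sole taker at this level and receives the full 2/15.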